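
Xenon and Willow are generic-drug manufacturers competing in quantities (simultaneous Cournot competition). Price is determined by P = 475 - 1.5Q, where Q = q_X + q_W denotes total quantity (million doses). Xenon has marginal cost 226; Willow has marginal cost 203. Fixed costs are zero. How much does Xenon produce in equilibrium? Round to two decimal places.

Xenon's profit: π_X = (475 - 1.5Q)q_X - (226q_X). Setting ∂π_X/∂q_X = 0: 249 - 3q_X - (3/2)(q_W) = 0.
Willow's first-order condition: 272 - 3q_W - (3/2)(q_X) = 0.
So q_X = (249 - (3/2)q_W)/3 and q_W = (272 - (3/2)q_X)/3.
Solving the pair: q_X = 452/9, q_W = 590/9.

50.22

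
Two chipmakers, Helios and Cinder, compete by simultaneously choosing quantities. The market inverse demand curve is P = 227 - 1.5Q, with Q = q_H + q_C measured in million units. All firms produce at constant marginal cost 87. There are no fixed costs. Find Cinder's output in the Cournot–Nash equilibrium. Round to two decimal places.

Each firm earns π_i = (227 - 1.5Q)q_i - 87q_i.
First-order condition (treating rivals' output as given): 140 - 3q_i - (3/2)q_j = 0.
With identical firms every q_j equals q_i, so q_j = q_i and 140 = (9/2)q_i, giving q_i = 280/9.

31.11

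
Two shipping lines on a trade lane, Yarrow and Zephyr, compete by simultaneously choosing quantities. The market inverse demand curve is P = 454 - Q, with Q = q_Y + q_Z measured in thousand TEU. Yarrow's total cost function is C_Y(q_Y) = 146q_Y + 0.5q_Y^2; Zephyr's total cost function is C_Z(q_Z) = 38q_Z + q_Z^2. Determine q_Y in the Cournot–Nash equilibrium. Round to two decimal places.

74.18

Yarrow's profit: π_Y = (454 - Q)q_Y - (146q_Y + (1/2)q_Y²). Setting ∂π_Y/∂q_Y = 0: 308 - 3q_Y - (q_Z) = 0.
Zephyr's profit: π_Z = (454 - Q)q_Z - (38q_Z + q_Z²). Setting ∂π_Z/∂q_Z = 0: 416 - 4q_Z - (q_Y) = 0.
Rearranging gives the reaction functions q_Y = (308 - q_Z)/3 and q_Z = (416 - q_Y)/4.
Substituting one into the other gives q_Y = 816/11 and q_Z = 940/11.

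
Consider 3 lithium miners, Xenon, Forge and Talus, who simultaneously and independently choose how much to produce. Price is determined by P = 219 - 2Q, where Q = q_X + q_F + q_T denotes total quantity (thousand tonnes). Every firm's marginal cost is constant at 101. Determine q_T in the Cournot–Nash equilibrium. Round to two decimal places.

A representative firm's profit is π_i = q_i(219 - 2Q) - 101q_i.
First-order condition (treating rivals' output as given): 118 - 4q_i - 2·Σ_{j≠i} q_j = 0.
With identical firms every q_j equals q_i, so Σ_{j≠i} q_j = 2q_i and 118 = 8q_i, giving q_i = 59/4.

14.75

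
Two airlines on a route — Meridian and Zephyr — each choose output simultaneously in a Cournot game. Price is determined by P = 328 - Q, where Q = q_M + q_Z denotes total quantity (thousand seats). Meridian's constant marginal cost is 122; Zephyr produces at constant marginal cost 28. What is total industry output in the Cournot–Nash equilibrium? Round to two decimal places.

Meridian's profit: π_M = (328 - Q)q_M - (122q_M). Setting ∂π_M/∂q_M = 0: 206 - 2q_M - (q_Z) = 0.
Zephyr's first-order condition: 300 - 2q_Z - (q_M) = 0.
So q_M = (206 - q_Z)/2 and q_Z = (300 - q_M)/2.
Solving the pair: q_M = 112/3, q_Z = 394/3.
Total output Q = 112/3 + 394/3 = 506/3.

168.67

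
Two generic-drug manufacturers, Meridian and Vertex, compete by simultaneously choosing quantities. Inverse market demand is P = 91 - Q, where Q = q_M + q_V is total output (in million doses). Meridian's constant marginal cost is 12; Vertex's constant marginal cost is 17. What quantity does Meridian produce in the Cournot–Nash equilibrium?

Meridian's profit: π_M = (91 - Q)q_M - (12q_M). Setting ∂π_M/∂q_M = 0: 79 - 2q_M - (q_V) = 0.
Vertex's profit: π_V = (91 - Q)q_V - (17q_V). Setting ∂π_V/∂q_V = 0: 74 - 2q_V - (q_M) = 0.
Best responses: q_M = (79 - q_V)/2, q_V = (74 - q_M)/2.
Substituting one into the other gives q_M = 28 and q_V = 23.

28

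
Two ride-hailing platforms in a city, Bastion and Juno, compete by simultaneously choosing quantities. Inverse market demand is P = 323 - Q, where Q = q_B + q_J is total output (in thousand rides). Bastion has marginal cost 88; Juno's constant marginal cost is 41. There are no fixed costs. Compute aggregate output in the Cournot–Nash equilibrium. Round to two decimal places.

172.33

Bastion's profit: π_B = (323 - Q)q_B - (88q_B). Setting ∂π_B/∂q_B = 0: 235 - 2q_B - (q_J) = 0.
Juno's profit: π_J = (323 - Q)q_J - (41q_J). Setting ∂π_J/∂q_J = 0: 282 - 2q_J - (q_B) = 0.
So q_B = (235 - q_J)/2 and q_J = (282 - q_B)/2.
Solving the pair: q_B = 188/3, q_J = 329/3.
Total output Q = 188/3 + 329/3 = 517/3.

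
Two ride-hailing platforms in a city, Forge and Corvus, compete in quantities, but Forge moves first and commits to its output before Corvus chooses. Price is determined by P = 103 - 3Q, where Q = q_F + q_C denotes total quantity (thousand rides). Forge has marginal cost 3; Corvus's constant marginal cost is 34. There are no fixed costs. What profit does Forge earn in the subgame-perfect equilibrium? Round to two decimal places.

715.04

The follower Corvus best-responds to any q_F: π_C = (103 - 3Q)q_C - 34q_C.
Follower FOC: 69 - 3q_F - 6q_C = 0, so q_C(q_F) = (69 - 3q_F)/6.
The leader anticipates this reaction. Substituting into P = 103 - 3Q gives P = 137/2 - (3/2)q_F, so π_F = (137/2 - (3/2)q_F)q_F - 3q_F.
Maximising: ∂π_F/∂q_F = 131/2 - 3q_F = 0, giving q_F = 131/6.
Then q_C = (69 - 3·(131/6))/6 = 7/12.
Price P = 103 - 3·(269/12) = 143/4.
Forge's profit: (143/4 - 3)·(131/6) = 715.0417.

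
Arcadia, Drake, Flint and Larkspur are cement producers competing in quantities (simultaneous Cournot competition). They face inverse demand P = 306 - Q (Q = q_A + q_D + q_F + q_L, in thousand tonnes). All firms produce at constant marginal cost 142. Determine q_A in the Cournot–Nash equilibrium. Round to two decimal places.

A representative firm's profit is π_i = q_i(306 - Q) - 142q_i.
Setting ∂π_i/∂q_i = 0 with rivals' quantities fixed: 164 - 2q_i - Σ_{j≠i} q_j = 0.
By symmetry each firm produces the same amount; substituting Σ_{j≠i} q_j = 3q_i yields q_i = 164/5.

32.80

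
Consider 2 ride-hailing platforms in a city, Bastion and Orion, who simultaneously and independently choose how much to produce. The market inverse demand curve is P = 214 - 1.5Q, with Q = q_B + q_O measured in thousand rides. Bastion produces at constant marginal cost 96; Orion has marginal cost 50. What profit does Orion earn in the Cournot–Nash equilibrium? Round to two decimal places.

3266.67

Bastion's profit: π_B = (214 - 1.5Q)q_B - (96q_B). Setting ∂π_B/∂q_B = 0: 118 - 3q_B - (3/2)(q_O) = 0.
Orion's profit: π_O = (214 - 1.5Q)q_O - (50q_O). Setting ∂π_O/∂q_O = 0: 164 - 3q_O - (3/2)(q_B) = 0.
So q_B = (118 - (3/2)q_O)/3 and q_O = (164 - (3/2)q_B)/3.
Substituting one into the other gives q_B = 16 and q_O = 140/3.
Price P = 214 - (3/2)·(188/3) = 120.
Orion's profit: (120 - 50)·(140/3) = 3266.6667.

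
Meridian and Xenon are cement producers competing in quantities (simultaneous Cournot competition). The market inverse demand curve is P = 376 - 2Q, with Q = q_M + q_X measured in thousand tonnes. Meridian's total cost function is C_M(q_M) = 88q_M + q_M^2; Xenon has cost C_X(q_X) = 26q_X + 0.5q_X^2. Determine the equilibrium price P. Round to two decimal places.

201.85

Meridian's profit: π_M = (376 - 2Q)q_M - (88q_M + q_M²). Setting ∂π_M/∂q_M = 0: 288 - 6q_M - 2(q_X) = 0.
Xenon's profit: π_X = (376 - 2Q)q_X - (26q_X + (1/2)q_X²). Setting ∂π_X/∂q_X = 0: 350 - 5q_X - 2(q_M) = 0.
Rearranging gives the reaction functions q_M = (288 - 2q_X)/6 and q_X = (350 - 2q_M)/5.
Substituting one into the other gives q_M = 370/13 and q_X = 762/13.
Total output Q = 1132/13, so price P = 376 - 2·(1132/13) = 201.8462.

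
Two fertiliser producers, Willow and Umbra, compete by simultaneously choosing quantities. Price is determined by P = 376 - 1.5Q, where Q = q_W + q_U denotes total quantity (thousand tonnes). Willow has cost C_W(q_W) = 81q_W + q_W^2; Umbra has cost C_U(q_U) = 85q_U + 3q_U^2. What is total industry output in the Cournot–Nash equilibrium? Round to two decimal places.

Willow's profit: π_W = (376 - 1.5Q)q_W - (81q_W + q_W²). Setting ∂π_W/∂q_W = 0: 295 - 5q_W - (3/2)(q_U) = 0.
Umbra's profit: π_U = (376 - 1.5Q)q_U - (85q_U + 3q_U²). Setting ∂π_U/∂q_U = 0: 291 - 9q_U - (3/2)(q_W) = 0.
Rearranging gives the reaction functions q_W = (295 - (3/2)q_U)/5 and q_U = (291 - (3/2)q_W)/9.
Solving the pair: q_W = 986/19, q_U = 450/19.
Total output Q = 986/19 + 450/19 = 1436/19.

75.58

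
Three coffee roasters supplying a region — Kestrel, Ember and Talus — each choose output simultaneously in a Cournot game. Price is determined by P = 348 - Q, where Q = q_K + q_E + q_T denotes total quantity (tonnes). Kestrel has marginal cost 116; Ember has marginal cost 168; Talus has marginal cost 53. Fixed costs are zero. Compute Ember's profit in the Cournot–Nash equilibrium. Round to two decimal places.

Kestrel's profit: π_K = (348 - Q)q_K - (116q_K). Setting ∂π_K/∂q_K = 0: 232 - 2q_K - (q_E + q_T) = 0.
Ember's first-order condition: 180 - 2q_E - (q_K + q_T) = 0.
Talus's profit: π_T = (348 - Q)q_T - (53q_T). Setting ∂π_T/∂q_T = 0: 295 - 2q_T - (q_K + q_E) = 0.
Adding the 3 first-order conditions: 707 − 4Q = 0, so Q = 707/4.
Back-substituting: q_K = (232 − 707/4) = 221/4, q_E = (180 − 707/4) = 13/4, q_T = (295 − 707/4) = 473/4.
Price P = 348 - 707/4 = 685/4.
Ember's profit: (685/4 - 168)·(13/4) = 169/16.

10.56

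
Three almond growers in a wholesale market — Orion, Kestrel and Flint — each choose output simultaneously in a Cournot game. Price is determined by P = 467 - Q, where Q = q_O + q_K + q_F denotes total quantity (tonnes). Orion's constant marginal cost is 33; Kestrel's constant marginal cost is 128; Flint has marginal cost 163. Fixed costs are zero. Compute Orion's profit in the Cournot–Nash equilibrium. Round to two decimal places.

Orion's profit: π_O = (467 - Q)q_O - (33q_O). Setting ∂π_O/∂q_O = 0: 434 - 2q_O - (q_K + q_F) = 0.
Kestrel's first-order condition: 339 - 2q_K - (q_O + q_F) = 0.
Flint's first-order condition: 304 - 2q_F - (q_O + q_K) = 0.
Adding the 3 first-order conditions: 1077 − 4Q = 0, so Q = 1077/4.
Back-substituting: q_O = (434 − 1077/4) = 659/4, q_K = (339 − 1077/4) = 279/4, q_F = (304 − 1077/4) = 139/4.
Price P = 467 - 1077/4 = 791/4.
Orion's profit: (791/4 - 33)·(659/4) = 27142.5625.

27142.56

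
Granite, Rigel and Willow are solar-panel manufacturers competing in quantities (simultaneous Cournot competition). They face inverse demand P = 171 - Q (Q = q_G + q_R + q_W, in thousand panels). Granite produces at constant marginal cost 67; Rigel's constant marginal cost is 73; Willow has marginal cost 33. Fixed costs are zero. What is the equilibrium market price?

86

Granite's profit: π_G = (171 - Q)q_G - (67q_G). Setting ∂π_G/∂q_G = 0: 104 - 2q_G - (q_R + q_W) = 0.
Rigel's profit: π_R = (171 - Q)q_R - (73q_R). Setting ∂π_R/∂q_R = 0: 98 - 2q_R - (q_G + q_W) = 0.
Willow's first-order condition: 138 - 2q_W - (q_G + q_R) = 0.
Adding the 3 first-order conditions: 340 − 4Q = 0, so Q = 85.
Back-substituting: q_G = (104 − 85) = 19, q_R = (98 − 85) = 13, q_W = (138 − 85) = 53.
Total output Q = 85, so price P = 171 - 85 = 86.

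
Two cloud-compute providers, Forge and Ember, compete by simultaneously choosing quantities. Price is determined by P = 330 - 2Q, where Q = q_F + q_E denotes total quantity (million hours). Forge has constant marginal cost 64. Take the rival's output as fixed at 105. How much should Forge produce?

14

With the rival's output fixed at 105, Forge's profit is π_F = (330 - 2·105 - 2q_F)q_F - (64q_F) = (120 - 2q_F)q_F - (64q_F).
∂π_F/∂q_F = 56 - 4q_F = 0, so q_F = 14.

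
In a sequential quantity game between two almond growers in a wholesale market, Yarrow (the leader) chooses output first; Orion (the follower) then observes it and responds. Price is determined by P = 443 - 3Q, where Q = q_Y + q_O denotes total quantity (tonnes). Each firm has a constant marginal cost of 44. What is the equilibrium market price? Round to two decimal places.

143.75

The follower Orion best-responds to any q_Y: π_O = (443 - 3Q)q_O - 44q_O.
∂π_O/∂q_O = 399 - 3q_Y - 6q_O = 0 gives the reaction function q_O = (399 - 3q_Y)/6.
The leader anticipates this reaction. Substituting into P = 443 - 3Q gives P = 487/2 - (3/2)q_Y, so π_Y = (487/2 - (3/2)q_Y)q_Y - 44q_Y.
Leader FOC: 399/2 - 3q_Y = 0, so q_Y = 133/2.
Then q_O = (399 - 3·(133/2))/6 = 133/4.
Total output Q = 399/4, so price P = 443 - 3·(399/4) = 575/4.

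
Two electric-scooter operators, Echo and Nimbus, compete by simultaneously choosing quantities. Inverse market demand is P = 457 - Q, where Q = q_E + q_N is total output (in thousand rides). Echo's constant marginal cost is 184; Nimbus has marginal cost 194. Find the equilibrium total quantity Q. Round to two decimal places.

178.67

Echo's profit: π_E = (457 - Q)q_E - (184q_E). Setting ∂π_E/∂q_E = 0: 273 - 2q_E - (q_N) = 0.
Nimbus's first-order condition: 263 - 2q_N - (q_E) = 0.
Rearranging gives the reaction functions q_E = (273 - q_N)/2 and q_N = (263 - q_E)/2.
Solving the pair: q_E = 283/3, q_N = 253/3.
Total output Q = 283/3 + 253/3 = 536/3.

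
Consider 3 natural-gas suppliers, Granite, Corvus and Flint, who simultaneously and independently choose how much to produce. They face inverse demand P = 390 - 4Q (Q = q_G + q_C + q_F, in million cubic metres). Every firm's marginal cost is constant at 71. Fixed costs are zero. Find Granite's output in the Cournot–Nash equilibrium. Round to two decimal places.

A representative firm's profit is π_i = q_i(390 - 4Q) - 71q_i.
First-order condition (treating rivals' output as given): 319 - 8q_i - 4·Σ_{j≠i} q_j = 0.
With identical firms every q_j equals q_i, so Σ_{j≠i} q_j = 2q_i and 319 = 16q_i, giving q_i = 319/16.

19.94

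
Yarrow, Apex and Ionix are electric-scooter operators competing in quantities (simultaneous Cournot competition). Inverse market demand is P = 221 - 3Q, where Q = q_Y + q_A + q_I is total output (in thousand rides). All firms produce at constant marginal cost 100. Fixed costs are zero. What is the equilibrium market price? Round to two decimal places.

130.25

A representative firm's profit is π_i = q_i(221 - 3Q) - 100q_i.
First-order condition (treating rivals' output as given): 121 - 6q_i - 3·Σ_{j≠i} q_j = 0.
With identical firms every q_j equals q_i, so Σ_{j≠i} q_j = 2q_i and 121 = 12q_i, giving q_i = 121/12.
Total output Q = 121/4, so price P = 221 - 3·(121/4) = 521/4.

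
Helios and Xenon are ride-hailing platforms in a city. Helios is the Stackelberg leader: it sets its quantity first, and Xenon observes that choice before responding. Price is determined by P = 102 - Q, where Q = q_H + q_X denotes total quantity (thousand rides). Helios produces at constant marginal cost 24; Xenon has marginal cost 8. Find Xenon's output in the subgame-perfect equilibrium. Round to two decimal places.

The follower Xenon best-responds to any q_H: π_X = (102 - Q)q_X - 8q_X.
Setting the follower's marginal profit to zero, 94 - q_H - 2q_X = 0, i.e. q_X = (94 - q_H)/2.
Helios substitutes q_X(q_H) into its own profit: π_H = q_H(102 - q_H - (94 - q_H)/2) - 24q_H = (55 - (1/2)q_H)q_H - 24q_H.
Leader FOC: 31 - q_H = 0, so q_H = 31.
Then q_X = (94 - 31)/2 = 63/2.

31.50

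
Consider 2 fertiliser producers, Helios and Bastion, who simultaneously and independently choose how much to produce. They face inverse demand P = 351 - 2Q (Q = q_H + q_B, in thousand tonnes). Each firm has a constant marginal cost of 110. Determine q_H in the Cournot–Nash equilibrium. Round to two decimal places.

40.17

A representative firm's profit is π_i = q_i(351 - 2Q) - 110q_i.
First-order condition (treating rivals' output as given): 241 - 4q_i - 2q_j = 0.
With identical firms every q_j equals q_i, so q_j = q_i and 241 = 6q_i, giving q_i = 241/6.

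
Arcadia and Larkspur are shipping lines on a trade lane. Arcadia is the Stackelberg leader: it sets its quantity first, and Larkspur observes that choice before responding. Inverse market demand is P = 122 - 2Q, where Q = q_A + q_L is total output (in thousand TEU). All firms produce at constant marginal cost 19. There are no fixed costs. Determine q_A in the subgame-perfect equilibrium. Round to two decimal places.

25.75

Solve by backward induction. Given q_A, the follower Larkspur maximises π_L = (122 - 2q_A - 2q_L)q_L - 19q_L.
∂π_L/∂q_L = 103 - 2q_A - 4q_L = 0 gives the reaction function q_L = (103 - 2q_A)/4.
The leader anticipates this reaction. Substituting into P = 122 - 2Q gives P = 141/2 - q_A, so π_A = (141/2 - q_A)q_A - 19q_A.
Maximising: ∂π_A/∂q_A = 103/2 - 2q_A = 0, giving q_A = 103/4.
Then q_L = (103 - 2·(103/4))/4 = 103/8.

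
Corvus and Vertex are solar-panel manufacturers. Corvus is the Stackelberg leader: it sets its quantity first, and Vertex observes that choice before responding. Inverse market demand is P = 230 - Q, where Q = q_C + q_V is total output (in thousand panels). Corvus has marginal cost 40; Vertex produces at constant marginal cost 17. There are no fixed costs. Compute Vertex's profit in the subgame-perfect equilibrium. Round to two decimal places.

4192.56

The follower Vertex best-responds to any q_C: π_V = (230 - Q)q_V - 17q_V.
∂π_V/∂q_V = 213 - q_C - 2q_V = 0 gives the reaction function q_V = (213 - q_C)/2.
The leader anticipates this reaction. Substituting into P = 230 - Q gives P = 247/2 - (1/2)q_C, so π_C = (247/2 - (1/2)q_C)q_C - 40q_C.
Maximising: ∂π_C/∂q_C = 167/2 - q_C = 0, giving q_C = 167/2.
Then q_V = (213 - 167/2)/2 = 259/4.
Price P = 230 - 593/4 = 327/4.
Vertex's profit: (327/4 - 17)·(259/4) = 4192.5625.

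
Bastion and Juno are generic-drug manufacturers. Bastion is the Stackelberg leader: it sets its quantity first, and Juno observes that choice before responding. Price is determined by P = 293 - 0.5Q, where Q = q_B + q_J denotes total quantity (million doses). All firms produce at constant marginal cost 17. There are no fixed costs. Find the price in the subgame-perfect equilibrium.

Solve by backward induction. Given q_B, the follower Juno maximises π_J = (293 - (1/2)q_B - (1/2)q_J)q_J - 17q_J.
Follower FOC: 276 - (1/2)q_B - q_J = 0, so q_J(q_B) = (276 - (1/2)q_B).
Bastion substitutes q_J(q_B) into its own profit: π_B = q_B(293 - (1/2)q_B - (276 - (1/2)q_B)/2) - 17q_B = (155 - (1/4)q_B)q_B - 17q_B.
The leader's first-order condition 138 - (1/2)q_B = 0 yields q_B = 276.
Then q_J = (276 - (1/2)·276) = 138.
Total output Q = 414, so price P = 293 - (1/2)·414 = 86.

86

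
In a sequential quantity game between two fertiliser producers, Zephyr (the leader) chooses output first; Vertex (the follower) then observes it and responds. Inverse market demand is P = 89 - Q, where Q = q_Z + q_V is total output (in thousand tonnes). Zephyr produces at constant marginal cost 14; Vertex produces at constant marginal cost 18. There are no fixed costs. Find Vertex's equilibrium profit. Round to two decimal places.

The follower Vertex best-responds to any q_Z: π_V = (89 - Q)q_V - 18q_V.
∂π_V/∂q_V = 71 - q_Z - 2q_V = 0 gives the reaction function q_V = (71 - q_Z)/2.
The leader anticipates this reaction. Substituting into P = 89 - Q gives P = 107/2 - (1/2)q_Z, so π_Z = (107/2 - (1/2)q_Z)q_Z - 14q_Z.
The leader's first-order condition 79/2 - q_Z = 0 yields q_Z = 79/2.
Then q_V = (71 - 79/2)/2 = 63/4.
Price P = 89 - 221/4 = 135/4.
Vertex's profit: (135/4 - 18)·(63/4) = 248.0625.

248.06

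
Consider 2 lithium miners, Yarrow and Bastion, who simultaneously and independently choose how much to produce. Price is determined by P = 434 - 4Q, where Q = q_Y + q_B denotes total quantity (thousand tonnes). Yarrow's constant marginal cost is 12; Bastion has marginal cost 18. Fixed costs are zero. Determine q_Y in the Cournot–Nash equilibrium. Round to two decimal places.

35.67

Yarrow's profit: π_Y = (434 - 4Q)q_Y - (12q_Y). Setting ∂π_Y/∂q_Y = 0: 422 - 8q_Y - 4(q_B) = 0.
Bastion's first-order condition: 416 - 8q_B - 4(q_Y) = 0.
Rearranging gives the reaction functions q_Y = (422 - 4q_B)/8 and q_B = (416 - 4q_Y)/8.
Solving the pair: q_Y = 107/3, q_B = 205/6.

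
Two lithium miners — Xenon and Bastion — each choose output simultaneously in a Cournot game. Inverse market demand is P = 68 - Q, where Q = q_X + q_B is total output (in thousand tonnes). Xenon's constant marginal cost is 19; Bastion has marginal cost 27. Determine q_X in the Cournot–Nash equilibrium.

19

Xenon's profit: π_X = (68 - Q)q_X - (19q_X). Setting ∂π_X/∂q_X = 0: 49 - 2q_X - (q_B) = 0.
Bastion's profit: π_B = (68 - Q)q_B - (27q_B). Setting ∂π_B/∂q_B = 0: 41 - 2q_B - (q_X) = 0.
Best responses: q_X = (49 - q_B)/2, q_B = (41 - q_X)/2.
Substituting one into the other gives q_X = 19 and q_B = 11.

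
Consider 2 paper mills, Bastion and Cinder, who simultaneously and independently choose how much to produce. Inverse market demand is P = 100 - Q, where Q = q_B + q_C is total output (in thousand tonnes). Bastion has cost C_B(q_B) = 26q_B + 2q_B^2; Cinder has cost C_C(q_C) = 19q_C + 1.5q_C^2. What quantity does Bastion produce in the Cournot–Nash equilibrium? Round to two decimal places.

9.97

Bastion's profit: π_B = (100 - Q)q_B - (26q_B + 2q_B²). Setting ∂π_B/∂q_B = 0: 74 - 6q_B - (q_C) = 0.
Cinder's profit: π_C = (100 - Q)q_C - (19q_C + (3/2)q_C²). Setting ∂π_C/∂q_C = 0: 81 - 5q_C - (q_B) = 0.
Rearranging gives the reaction functions q_B = (74 - q_C)/6 and q_C = (81 - q_B)/5.
Substituting one into the other gives q_B = 289/29 and q_C = 412/29.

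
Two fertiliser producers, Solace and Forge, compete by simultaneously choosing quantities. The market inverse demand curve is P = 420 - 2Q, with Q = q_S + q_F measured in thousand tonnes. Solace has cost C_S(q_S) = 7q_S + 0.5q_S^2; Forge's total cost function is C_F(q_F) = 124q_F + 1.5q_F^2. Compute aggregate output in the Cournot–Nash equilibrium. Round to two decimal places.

Solace's profit: π_S = (420 - 2Q)q_S - (7q_S + (1/2)q_S²). Setting ∂π_S/∂q_S = 0: 413 - 5q_S - 2(q_F) = 0.
Forge's profit: π_F = (420 - 2Q)q_F - (124q_F + (3/2)q_F²). Setting ∂π_F/∂q_F = 0: 296 - 7q_F - 2(q_S) = 0.
So q_S = (413 - 2q_F)/5 and q_F = (296 - 2q_S)/7.
Solving the pair: q_S = 74.1613, q_F = 654/31.
Total output Q = 74.1613 + 654/31 = 95.2581.

95.26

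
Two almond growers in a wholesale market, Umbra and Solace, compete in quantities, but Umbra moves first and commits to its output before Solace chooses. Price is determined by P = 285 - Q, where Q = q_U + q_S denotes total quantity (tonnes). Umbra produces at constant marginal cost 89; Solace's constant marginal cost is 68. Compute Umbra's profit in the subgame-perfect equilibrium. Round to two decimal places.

3828.13

Solve by backward induction. Given q_U, the follower Solace maximises π_S = (285 - q_U - q_S)q_S - 68q_S.
Follower FOC: 217 - q_U - 2q_S = 0, so q_S(q_U) = (217 - q_U)/2.
The leader anticipates this reaction. Substituting into P = 285 - Q gives P = 353/2 - (1/2)q_U, so π_U = (353/2 - (1/2)q_U)q_U - 89q_U.
Leader FOC: 175/2 - q_U = 0, so q_U = 175/2.
Then q_S = (217 - 175/2)/2 = 259/4.
Price P = 285 - 609/4 = 531/4.
Umbra's profit: (531/4 - 89)·(175/2) = 3828.1250.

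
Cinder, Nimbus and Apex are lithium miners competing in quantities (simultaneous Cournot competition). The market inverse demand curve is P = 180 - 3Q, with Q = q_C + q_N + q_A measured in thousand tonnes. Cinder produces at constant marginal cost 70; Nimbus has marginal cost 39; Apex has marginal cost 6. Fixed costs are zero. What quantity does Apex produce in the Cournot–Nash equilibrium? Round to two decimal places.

22.58

Cinder's profit: π_C = (180 - 3Q)q_C - (70q_C). Setting ∂π_C/∂q_C = 0: 110 - 6q_C - 3(q_N + q_A) = 0.
Nimbus's profit: π_N = (180 - 3Q)q_N - (39q_N). Setting ∂π_N/∂q_N = 0: 141 - 6q_N - 3(q_C + q_A) = 0.
Apex's first-order condition: 174 - 6q_A - 3(q_C + q_N) = 0.
Summing all 3 equations gives 425 − 12Q = 0, hence Q = 425/12.
Back-substituting: q_C = (110 − 425/4)/3 = 5/4, q_N = (141 − 425/4)/3 = 139/12, q_A = (174 − 425/4)/3 = 271/12.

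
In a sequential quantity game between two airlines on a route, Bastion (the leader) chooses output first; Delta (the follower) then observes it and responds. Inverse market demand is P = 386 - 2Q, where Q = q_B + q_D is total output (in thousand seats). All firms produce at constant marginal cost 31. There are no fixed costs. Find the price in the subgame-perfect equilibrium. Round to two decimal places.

The follower Delta best-responds to any q_B: π_D = (386 - 2Q)q_D - 31q_D.
Follower FOC: 355 - 2q_B - 4q_D = 0, so q_D(q_B) = (355 - 2q_B)/4.
Bastion substitutes q_D(q_B) into its own profit: π_B = q_B(386 - 2q_B - (355 - 2q_B)/2) - 31q_B = (417/2 - q_B)q_B - 31q_B.
Maximising: ∂π_B/∂q_B = 355/2 - 2q_B = 0, giving q_B = 355/4.
Then q_D = (355 - 2·(355/4))/4 = 355/8.
Total output Q = 1065/8, so price P = 386 - 2·(1065/8) = 479/4.

119.75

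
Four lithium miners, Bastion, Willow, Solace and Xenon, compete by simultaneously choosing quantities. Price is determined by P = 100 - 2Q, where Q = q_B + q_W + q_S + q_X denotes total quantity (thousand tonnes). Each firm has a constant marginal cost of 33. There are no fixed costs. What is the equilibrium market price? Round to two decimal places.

46.40

Each firm earns π_i = (100 - 2Q)q_i - 33q_i.
First-order condition (treating rivals' output as given): 67 - 4q_i - 2·Σ_{j≠i} q_j = 0.
By symmetry each firm produces the same amount; substituting Σ_{j≠i} q_j = 3q_i yields q_i = 67/10.
Total output Q = 134/5, so price P = 100 - 2·(134/5) = 232/5.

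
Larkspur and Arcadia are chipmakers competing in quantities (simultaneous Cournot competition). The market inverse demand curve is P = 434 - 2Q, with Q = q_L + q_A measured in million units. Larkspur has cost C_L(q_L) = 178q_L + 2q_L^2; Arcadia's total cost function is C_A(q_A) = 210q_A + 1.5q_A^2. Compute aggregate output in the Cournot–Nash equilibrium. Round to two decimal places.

Larkspur's profit: π_L = (434 - 2Q)q_L - (178q_L + 2q_L²). Setting ∂π_L/∂q_L = 0: 256 - 8q_L - 2(q_A) = 0.
Arcadia's first-order condition: 224 - 7q_A - 2(q_L) = 0.
Best responses: q_L = (256 - 2q_A)/8, q_A = (224 - 2q_L)/7.
Substituting one into the other gives q_L = 336/13 and q_A = 320/13.
Total output Q = 336/13 + 320/13 = 656/13.

50.46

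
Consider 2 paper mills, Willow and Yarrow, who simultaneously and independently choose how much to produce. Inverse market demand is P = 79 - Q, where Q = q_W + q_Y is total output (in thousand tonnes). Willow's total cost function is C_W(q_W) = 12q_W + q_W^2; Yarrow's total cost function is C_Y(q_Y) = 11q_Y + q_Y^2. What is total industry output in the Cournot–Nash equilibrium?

Willow's profit: π_W = (79 - Q)q_W - (12q_W + q_W²). Setting ∂π_W/∂q_W = 0: 67 - 4q_W - (q_Y) = 0.
Yarrow's first-order condition: 68 - 4q_Y - (q_W) = 0.
Rearranging gives the reaction functions q_W = (67 - q_Y)/4 and q_Y = (68 - q_W)/4.
Solving the pair: q_W = 40/3, q_Y = 41/3.
Total output Q = 40/3 + 41/3 = 27.

27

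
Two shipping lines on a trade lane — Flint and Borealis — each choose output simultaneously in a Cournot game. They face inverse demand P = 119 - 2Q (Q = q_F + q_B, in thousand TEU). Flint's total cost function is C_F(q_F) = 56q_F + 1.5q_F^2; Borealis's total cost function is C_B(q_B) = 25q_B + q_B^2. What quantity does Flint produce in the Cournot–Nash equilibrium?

Flint's profit: π_F = (119 - 2Q)q_F - (56q_F + (3/2)q_F²). Setting ∂π_F/∂q_F = 0: 63 - 7q_F - 2(q_B) = 0.
Borealis's profit: π_B = (119 - 2Q)q_B - (25q_B + q_B²). Setting ∂π_B/∂q_B = 0: 94 - 6q_B - 2(q_F) = 0.
Rearranging gives the reaction functions q_F = (63 - 2q_B)/7 and q_B = (94 - 2q_F)/6.
Substituting one into the other gives q_F = 5 and q_B = 14.

5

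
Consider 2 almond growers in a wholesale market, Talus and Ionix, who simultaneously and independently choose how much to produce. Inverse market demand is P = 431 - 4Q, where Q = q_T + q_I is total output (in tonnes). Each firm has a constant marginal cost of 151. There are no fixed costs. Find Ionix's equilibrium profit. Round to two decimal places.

Each firm earns π_i = (431 - 4Q)q_i - 151q_i.
First-order condition (treating rivals' output as given): 280 - 8q_i - 4q_j = 0.
With identical firms every q_j equals q_i, so q_j = q_i and 280 = 12q_i, giving q_i = 70/3.
Price P = 431 - 4·(140/3) = 733/3.
Ionix's profit: (733/3 - 151)·(70/3) = 2177.7778.

2177.78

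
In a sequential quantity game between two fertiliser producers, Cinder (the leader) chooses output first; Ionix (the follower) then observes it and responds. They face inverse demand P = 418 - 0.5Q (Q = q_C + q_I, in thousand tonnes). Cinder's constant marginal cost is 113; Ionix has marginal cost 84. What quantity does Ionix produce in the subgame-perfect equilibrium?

196

Solve by backward induction. Given q_C, the follower Ionix maximises π_I = (418 - (1/2)q_C - (1/2)q_I)q_I - 84q_I.
Follower FOC: 334 - (1/2)q_C - q_I = 0, so q_I(q_C) = (334 - (1/2)q_C).
The leader anticipates this reaction. Substituting into P = 418 - 0.5Q gives P = 251 - (1/4)q_C, so π_C = (251 - (1/4)q_C)q_C - 113q_C.
Leader FOC: 138 - (1/2)q_C = 0, so q_C = 276.
Then q_I = (334 - (1/2)·276) = 196.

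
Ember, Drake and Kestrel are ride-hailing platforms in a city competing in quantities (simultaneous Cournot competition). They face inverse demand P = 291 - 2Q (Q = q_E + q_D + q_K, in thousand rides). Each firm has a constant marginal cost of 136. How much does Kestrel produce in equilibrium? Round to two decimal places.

Each firm earns π_i = (291 - 2Q)q_i - 136q_i.
First-order condition (treating rivals' output as given): 155 - 4q_i - 2·Σ_{j≠i} q_j = 0.
With identical firms every q_j equals q_i, so Σ_{j≠i} q_j = 2q_i and 155 = 8q_i, giving q_i = 155/8.

19.38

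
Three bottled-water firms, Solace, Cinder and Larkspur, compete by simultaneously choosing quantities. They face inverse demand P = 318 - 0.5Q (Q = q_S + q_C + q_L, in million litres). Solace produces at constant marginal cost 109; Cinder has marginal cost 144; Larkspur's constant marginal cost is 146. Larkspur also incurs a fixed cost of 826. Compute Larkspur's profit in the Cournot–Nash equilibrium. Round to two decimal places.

Solace's profit: π_S = (318 - 0.5Q)q_S - (109q_S). Setting ∂π_S/∂q_S = 0: 209 - q_S - (1/2)(q_C + q_L) = 0.
Cinder's first-order condition: 174 - q_C - (1/2)(q_S + q_L) = 0.
Larkspur's profit: π_L = (318 - 0.5Q)q_L - (146q_L). Setting ∂π_L/∂q_L = 0: 172 - q_L - (1/2)(q_S + q_C) = 0.
Adding the 3 conditions: 555 − Q − Q = 0, i.e. Q = 555/2.
Back-substituting: q_S = (209 − 555/4)/(1/2) = 281/2, q_C = (174 − 555/4)/(1/2) = 141/2, q_L = (172 − 555/4)/(1/2) = 133/2.
Price P = 318 - (1/2)·(555/2) = 717/4.
Larkspur's profit: (717/4 - 146)·(133/2) - 826 = 1385.1250.

1385.13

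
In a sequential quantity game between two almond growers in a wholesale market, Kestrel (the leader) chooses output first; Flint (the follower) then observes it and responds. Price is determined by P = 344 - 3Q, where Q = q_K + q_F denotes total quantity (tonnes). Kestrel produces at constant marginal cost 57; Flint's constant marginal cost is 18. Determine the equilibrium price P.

119

Solve by backward induction. Given q_K, the follower Flint maximises π_F = (344 - 3q_K - 3q_F)q_F - 18q_F.
Follower FOC: 326 - 3q_K - 6q_F = 0, so q_F(q_K) = (326 - 3q_K)/6.
The leader anticipates this reaction. Substituting into P = 344 - 3Q gives P = 181 - (3/2)q_K, so π_K = (181 - (3/2)q_K)q_K - 57q_K.
The leader's first-order condition 124 - 3q_K = 0 yields q_K = 124/3.
Then q_F = (326 - 3·(124/3))/6 = 101/3.
Total output Q = 75, so price P = 344 - 3·75 = 119.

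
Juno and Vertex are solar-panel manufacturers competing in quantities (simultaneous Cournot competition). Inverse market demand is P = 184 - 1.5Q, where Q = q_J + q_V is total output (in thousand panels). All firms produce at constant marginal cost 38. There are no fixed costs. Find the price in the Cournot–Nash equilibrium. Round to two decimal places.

86.67

Each firm earns π_i = (184 - 1.5Q)q_i - 38q_i.
First-order condition (treating rivals' output as given): 146 - 3q_i - (3/2)q_j = 0.
By symmetry each firm produces the same amount; substituting q_j = q_i yields q_i = 146/(9/2) = 292/9.
Total output Q = 584/9, so price P = 184 - (3/2)·(584/9) = 260/3.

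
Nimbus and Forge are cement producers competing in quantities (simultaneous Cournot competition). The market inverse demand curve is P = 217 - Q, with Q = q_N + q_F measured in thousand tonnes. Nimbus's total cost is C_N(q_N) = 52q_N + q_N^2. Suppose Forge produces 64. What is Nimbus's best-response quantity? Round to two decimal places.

25.25

With the rival's output fixed at 64, Nimbus's profit is π_N = (217 - 64 - q_N)q_N - (52q_N + q_N²) = (153 - q_N)q_N - (52q_N + q_N²).
∂π_N/∂q_N = 101 - 4q_N = 0, so q_N = 101/4.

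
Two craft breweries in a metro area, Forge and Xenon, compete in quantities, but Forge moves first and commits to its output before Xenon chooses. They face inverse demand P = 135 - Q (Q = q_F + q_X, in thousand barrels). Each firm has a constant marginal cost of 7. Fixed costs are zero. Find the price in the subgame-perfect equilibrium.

Solve by backward induction. Given q_F, the follower Xenon maximises π_X = (135 - q_F - q_X)q_X - 7q_X.
Follower FOC: 128 - q_F - 2q_X = 0, so q_X(q_F) = (128 - q_F)/2.
The leader anticipates this reaction. Substituting into P = 135 - Q gives P = 71 - (1/2)q_F, so π_F = (71 - (1/2)q_F)q_F - 7q_F.
Leader FOC: 64 - q_F = 0, so q_F = 64.
Then q_X = (128 - 64)/2 = 32.
Total output Q = 96, so price P = 135 - 96 = 39.

39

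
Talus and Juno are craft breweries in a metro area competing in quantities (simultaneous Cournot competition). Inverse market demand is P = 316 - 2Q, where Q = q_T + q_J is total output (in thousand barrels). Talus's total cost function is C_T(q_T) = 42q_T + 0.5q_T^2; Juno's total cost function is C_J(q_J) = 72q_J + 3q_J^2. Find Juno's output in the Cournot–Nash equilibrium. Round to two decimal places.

Talus's profit: π_T = (316 - 2Q)q_T - (42q_T + (1/2)q_T²). Setting ∂π_T/∂q_T = 0: 274 - 5q_T - 2(q_J) = 0.
Juno's first-order condition: 244 - 10q_J - 2(q_T) = 0.
Rearranging gives the reaction functions q_T = (274 - 2q_J)/5 and q_J = (244 - 2q_T)/10.
Solving the pair: q_T = 1126/23, q_J = 336/23.

14.61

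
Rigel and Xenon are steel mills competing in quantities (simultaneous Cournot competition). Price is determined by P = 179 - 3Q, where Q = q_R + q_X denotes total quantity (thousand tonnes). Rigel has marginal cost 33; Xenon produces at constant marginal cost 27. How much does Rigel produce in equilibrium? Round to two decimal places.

15.56

Rigel's profit: π_R = (179 - 3Q)q_R - (33q_R). Setting ∂π_R/∂q_R = 0: 146 - 6q_R - 3(q_X) = 0.
Xenon's profit: π_X = (179 - 3Q)q_X - (27q_X). Setting ∂π_X/∂q_X = 0: 152 - 6q_X - 3(q_R) = 0.
So q_R = (146 - 3q_X)/6 and q_X = (152 - 3q_R)/6.
Solving the pair: q_R = 140/9, q_X = 158/9.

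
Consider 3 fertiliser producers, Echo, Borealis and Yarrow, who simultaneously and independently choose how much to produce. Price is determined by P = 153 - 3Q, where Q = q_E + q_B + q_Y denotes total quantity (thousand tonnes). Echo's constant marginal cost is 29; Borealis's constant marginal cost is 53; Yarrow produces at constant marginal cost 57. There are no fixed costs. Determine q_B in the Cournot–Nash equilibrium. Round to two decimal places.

6.67

Echo's profit: π_E = (153 - 3Q)q_E - (29q_E). Setting ∂π_E/∂q_E = 0: 124 - 6q_E - 3(q_B + q_Y) = 0.
Borealis's profit: π_B = (153 - 3Q)q_B - (53q_B). Setting ∂π_B/∂q_B = 0: 100 - 6q_B - 3(q_E + q_Y) = 0.
Yarrow's profit: π_Y = (153 - 3Q)q_Y - (57q_Y). Setting ∂π_Y/∂q_Y = 0: 96 - 6q_Y - 3(q_E + q_B) = 0.
Summing all 3 equations gives 320 − 12Q = 0, hence Q = 80/3.
Back-substituting: q_E = (124 − 80)/3 = 44/3, q_B = (100 − 80)/3 = 20/3, q_Y = (96 − 80)/3 = 16/3.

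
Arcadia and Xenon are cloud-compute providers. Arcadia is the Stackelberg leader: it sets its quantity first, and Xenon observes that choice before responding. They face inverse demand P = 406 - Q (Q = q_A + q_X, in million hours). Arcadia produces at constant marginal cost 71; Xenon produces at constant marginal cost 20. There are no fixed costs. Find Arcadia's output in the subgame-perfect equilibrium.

The follower Xenon best-responds to any q_A: π_X = (406 - Q)q_X - 20q_X.
Setting the follower's marginal profit to zero, 386 - q_A - 2q_X = 0, i.e. q_X = (386 - q_A)/2.
The leader anticipates this reaction. Substituting into P = 406 - Q gives P = 213 - (1/2)q_A, so π_A = (213 - (1/2)q_A)q_A - 71q_A.
Leader FOC: 142 - q_A = 0, so q_A = 142.
Then q_X = (386 - 142)/2 = 122.

142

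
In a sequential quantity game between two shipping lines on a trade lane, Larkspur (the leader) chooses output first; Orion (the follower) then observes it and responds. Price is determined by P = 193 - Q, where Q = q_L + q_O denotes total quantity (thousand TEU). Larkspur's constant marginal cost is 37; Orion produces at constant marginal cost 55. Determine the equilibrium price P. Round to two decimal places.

The follower Orion best-responds to any q_L: π_O = (193 - Q)q_O - 55q_O.
∂π_O/∂q_O = 138 - q_L - 2q_O = 0 gives the reaction function q_O = (138 - q_L)/2.
Larkspur substitutes q_O(q_L) into its own profit: π_L = q_L(193 - q_L - (138 - q_L)/2) - 37q_L = (124 - (1/2)q_L)q_L - 37q_L.
Maximising: ∂π_L/∂q_L = 87 - q_L = 0, giving q_L = 87.
Then q_O = (138 - 87)/2 = 51/2.
Total output Q = 225/2, so price P = 193 - 225/2 = 161/2.

80.50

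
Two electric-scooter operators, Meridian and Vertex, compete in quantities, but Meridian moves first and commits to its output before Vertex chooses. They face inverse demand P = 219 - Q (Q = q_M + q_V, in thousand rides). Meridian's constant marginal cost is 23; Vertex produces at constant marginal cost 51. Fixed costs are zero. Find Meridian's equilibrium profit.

6272

The follower Vertex best-responds to any q_M: π_V = (219 - Q)q_V - 51q_V.
Setting the follower's marginal profit to zero, 168 - q_M - 2q_V = 0, i.e. q_V = (168 - q_M)/2.
Meridian substitutes q_V(q_M) into its own profit: π_M = q_M(219 - q_M - (168 - q_M)/2) - 23q_M = (135 - (1/2)q_M)q_M - 23q_M.
Leader FOC: 112 - q_M = 0, so q_M = 112.
Then q_V = (168 - 112)/2 = 28.
Price P = 219 - 140 = 79.
Meridian's profit: (79 - 23)·112 = 6272.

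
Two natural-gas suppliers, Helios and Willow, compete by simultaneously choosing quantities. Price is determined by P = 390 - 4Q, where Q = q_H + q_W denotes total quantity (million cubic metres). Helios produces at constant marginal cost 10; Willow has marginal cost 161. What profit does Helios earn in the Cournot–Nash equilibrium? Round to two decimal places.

7832.25

Helios's profit: π_H = (390 - 4Q)q_H - (10q_H). Setting ∂π_H/∂q_H = 0: 380 - 8q_H - 4(q_W) = 0.
Willow's profit: π_W = (390 - 4Q)q_W - (161q_W). Setting ∂π_W/∂q_W = 0: 229 - 8q_W - 4(q_H) = 0.
Best responses: q_H = (380 - 4q_W)/8, q_W = (229 - 4q_H)/8.
Substituting one into the other gives q_H = 177/4 and q_W = 13/2.
Price P = 390 - 4·(203/4) = 187.
Helios's profit: (187 - 10)·(177/4) = 7832.2500.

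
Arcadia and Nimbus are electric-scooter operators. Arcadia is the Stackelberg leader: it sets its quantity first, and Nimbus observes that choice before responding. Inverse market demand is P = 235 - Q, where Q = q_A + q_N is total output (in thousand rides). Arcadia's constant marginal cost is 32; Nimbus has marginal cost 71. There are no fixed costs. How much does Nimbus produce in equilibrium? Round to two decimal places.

21.50

Solve by backward induction. Given q_A, the follower Nimbus maximises π_N = (235 - q_A - q_N)q_N - 71q_N.
Follower FOC: 164 - q_A - 2q_N = 0, so q_N(q_A) = (164 - q_A)/2.
Arcadia substitutes q_N(q_A) into its own profit: π_A = q_A(235 - q_A - (164 - q_A)/2) - 32q_A = (153 - (1/2)q_A)q_A - 32q_A.
Maximising: ∂π_A/∂q_A = 121 - q_A = 0, giving q_A = 121.
Then q_N = (164 - 121)/2 = 43/2.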